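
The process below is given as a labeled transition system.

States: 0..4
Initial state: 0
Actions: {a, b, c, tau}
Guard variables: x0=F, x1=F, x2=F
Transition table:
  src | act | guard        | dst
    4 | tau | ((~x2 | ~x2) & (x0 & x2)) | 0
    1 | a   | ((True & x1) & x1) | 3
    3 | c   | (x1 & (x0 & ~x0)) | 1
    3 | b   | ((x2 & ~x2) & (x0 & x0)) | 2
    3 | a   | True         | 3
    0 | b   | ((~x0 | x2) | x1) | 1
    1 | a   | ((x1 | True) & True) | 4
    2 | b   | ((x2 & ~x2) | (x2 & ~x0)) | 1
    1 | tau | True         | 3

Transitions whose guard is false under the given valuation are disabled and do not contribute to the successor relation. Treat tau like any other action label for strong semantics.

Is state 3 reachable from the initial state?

Answer: REACHABLE

Working:
Guard filter leaves 4 enabled edge(s).
depth 0: {0}
depth 1: {1}  total {0,1}
depth 2: {3,4}  total {0,1,3,4}
Reach set: {0,1,3,4}
witness 3: b·tau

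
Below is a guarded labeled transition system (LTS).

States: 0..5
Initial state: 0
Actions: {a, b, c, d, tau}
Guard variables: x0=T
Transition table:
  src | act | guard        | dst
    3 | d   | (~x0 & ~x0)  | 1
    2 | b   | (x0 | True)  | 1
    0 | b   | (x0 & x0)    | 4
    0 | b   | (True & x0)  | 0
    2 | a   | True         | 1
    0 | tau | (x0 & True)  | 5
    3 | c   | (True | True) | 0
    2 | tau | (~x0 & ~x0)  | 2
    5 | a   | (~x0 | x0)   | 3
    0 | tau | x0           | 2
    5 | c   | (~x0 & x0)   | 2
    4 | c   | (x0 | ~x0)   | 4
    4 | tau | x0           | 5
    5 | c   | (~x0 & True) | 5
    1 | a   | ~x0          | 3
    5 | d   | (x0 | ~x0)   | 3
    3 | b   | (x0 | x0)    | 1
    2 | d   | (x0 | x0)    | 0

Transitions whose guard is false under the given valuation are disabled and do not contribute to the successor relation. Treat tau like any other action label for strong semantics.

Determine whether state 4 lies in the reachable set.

Answer: REACHABLE

Analysis:
After dropping false guards: 13 live edges.
L0 = {0}
L1 = {2,4,5}  cumulative {0,2,4,5}
L2 = {1,3}  cumulative {0,1,2,3,4,5}
Reach set: {0,1,2,3,4,5}
Path to 4: b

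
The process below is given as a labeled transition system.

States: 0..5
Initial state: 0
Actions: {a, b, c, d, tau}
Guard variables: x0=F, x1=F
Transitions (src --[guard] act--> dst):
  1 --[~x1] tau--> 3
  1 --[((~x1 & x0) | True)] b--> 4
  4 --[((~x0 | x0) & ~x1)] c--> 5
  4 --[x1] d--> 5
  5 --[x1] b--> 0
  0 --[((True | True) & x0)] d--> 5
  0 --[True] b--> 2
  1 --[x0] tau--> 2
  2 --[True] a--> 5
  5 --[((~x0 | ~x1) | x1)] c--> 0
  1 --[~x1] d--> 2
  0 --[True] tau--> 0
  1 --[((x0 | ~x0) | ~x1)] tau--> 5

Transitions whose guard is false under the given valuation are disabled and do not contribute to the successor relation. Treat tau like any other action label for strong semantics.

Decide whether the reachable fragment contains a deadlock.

Reachable = {0,2,5}
  0: b→2  tau→0  [2 exit(s)]
  2: a→5  [1 exit(s)]
  5: c→0  [1 exit(s)]

Answer: DEADLOCK-FREE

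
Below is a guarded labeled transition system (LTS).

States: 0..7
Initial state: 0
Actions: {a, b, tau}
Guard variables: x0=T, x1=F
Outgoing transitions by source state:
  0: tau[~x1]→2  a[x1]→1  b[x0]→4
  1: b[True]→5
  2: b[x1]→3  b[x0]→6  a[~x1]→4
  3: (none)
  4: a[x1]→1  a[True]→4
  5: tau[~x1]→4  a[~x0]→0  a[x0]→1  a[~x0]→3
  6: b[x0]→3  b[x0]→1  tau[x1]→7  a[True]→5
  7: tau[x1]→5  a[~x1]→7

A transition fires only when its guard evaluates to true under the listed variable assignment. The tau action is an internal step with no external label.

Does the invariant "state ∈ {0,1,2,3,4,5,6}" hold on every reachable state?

Allowed set {0,1,2,3,4,5,6}
Reach set: {0,1,2,3,4,5,6}
  0: safe
  1: safe
  2: safe
  3: safe
  4: safe
  5: safe
  6: safe

Answer: INVARIANT HOLDS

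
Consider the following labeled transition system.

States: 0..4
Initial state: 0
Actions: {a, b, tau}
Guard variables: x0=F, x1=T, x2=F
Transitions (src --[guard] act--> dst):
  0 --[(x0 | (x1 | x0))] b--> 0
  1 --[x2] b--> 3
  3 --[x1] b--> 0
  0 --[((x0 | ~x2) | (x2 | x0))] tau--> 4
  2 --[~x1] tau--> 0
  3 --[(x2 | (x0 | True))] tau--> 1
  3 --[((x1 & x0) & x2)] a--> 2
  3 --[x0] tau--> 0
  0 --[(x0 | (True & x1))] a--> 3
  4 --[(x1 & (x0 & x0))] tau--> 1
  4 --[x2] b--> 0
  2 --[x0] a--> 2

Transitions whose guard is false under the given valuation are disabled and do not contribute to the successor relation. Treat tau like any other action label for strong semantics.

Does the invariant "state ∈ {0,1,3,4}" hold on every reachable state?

Allowed set {0,1,3,4}
R = {0,1,3,4}
  0: ✓
  1: ✓
  3: ✓
  4: ✓

Answer: INVARIANT HOLDS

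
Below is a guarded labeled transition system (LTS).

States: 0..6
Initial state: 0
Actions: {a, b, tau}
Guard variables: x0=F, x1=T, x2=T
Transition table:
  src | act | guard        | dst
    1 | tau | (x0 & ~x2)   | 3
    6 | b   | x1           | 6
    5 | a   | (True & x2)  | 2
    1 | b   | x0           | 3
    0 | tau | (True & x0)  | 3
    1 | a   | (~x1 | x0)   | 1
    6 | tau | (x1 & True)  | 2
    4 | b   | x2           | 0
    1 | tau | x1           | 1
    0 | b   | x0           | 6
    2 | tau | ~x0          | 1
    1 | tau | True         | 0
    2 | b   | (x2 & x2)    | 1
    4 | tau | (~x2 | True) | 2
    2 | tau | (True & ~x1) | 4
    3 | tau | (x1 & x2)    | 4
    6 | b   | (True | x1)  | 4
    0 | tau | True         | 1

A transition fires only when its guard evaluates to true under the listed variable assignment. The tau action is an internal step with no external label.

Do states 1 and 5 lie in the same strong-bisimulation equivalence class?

Answer: NOT BISIMILAR

Analysis:
Bisimulation quotient by refinement:
  P[0] = {{0,1,2,3,4,5,6}}
  P[1] = {{0,1,3},{2,4,6},{5}}
  P[2] = {{0,1},{2},{3},{4},{5},{6}}
6 equivalence class(es) (converged in 3)
1∈{0,1}, 5∈{5}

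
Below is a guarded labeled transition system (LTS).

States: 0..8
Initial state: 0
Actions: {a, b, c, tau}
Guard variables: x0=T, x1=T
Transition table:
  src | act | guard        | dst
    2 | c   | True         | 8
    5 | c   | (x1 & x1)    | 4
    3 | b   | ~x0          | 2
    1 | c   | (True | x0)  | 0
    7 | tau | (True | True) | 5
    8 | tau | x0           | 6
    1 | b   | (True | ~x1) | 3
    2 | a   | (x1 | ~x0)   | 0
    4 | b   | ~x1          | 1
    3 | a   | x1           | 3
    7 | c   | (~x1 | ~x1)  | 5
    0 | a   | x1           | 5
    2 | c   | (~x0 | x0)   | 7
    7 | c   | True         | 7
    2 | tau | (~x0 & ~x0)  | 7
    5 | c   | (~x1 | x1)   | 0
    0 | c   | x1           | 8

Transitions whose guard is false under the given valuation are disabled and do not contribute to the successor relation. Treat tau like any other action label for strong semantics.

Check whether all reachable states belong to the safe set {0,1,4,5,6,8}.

Answer: INVARIANT HOLDS

Analysis:
Inv-set: {0,1,4,5,6,8}
R = {0,4,5,6,8}
  0: safe
  4: safe
  5: safe
  6: safe
  8: safe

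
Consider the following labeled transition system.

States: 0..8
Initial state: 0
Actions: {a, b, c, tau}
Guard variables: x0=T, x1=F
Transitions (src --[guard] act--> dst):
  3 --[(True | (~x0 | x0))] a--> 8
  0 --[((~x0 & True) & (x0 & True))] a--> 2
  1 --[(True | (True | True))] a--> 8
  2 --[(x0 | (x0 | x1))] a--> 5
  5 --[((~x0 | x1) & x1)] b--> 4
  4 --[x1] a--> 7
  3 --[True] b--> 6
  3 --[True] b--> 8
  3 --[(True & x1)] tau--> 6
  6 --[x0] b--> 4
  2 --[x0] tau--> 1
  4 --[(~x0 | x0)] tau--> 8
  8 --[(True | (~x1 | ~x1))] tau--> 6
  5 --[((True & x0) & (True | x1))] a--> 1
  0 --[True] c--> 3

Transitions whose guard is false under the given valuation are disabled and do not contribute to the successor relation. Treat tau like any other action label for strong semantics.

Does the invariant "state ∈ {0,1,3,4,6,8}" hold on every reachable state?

Answer: INVARIANT HOLDS

Working:
Safe = {0,1,3,4,6,8}
Reach set: {0,3,4,6,8}
  0: ✓
  3: ✓
  4: ✓
  6: ✓
  8: ✓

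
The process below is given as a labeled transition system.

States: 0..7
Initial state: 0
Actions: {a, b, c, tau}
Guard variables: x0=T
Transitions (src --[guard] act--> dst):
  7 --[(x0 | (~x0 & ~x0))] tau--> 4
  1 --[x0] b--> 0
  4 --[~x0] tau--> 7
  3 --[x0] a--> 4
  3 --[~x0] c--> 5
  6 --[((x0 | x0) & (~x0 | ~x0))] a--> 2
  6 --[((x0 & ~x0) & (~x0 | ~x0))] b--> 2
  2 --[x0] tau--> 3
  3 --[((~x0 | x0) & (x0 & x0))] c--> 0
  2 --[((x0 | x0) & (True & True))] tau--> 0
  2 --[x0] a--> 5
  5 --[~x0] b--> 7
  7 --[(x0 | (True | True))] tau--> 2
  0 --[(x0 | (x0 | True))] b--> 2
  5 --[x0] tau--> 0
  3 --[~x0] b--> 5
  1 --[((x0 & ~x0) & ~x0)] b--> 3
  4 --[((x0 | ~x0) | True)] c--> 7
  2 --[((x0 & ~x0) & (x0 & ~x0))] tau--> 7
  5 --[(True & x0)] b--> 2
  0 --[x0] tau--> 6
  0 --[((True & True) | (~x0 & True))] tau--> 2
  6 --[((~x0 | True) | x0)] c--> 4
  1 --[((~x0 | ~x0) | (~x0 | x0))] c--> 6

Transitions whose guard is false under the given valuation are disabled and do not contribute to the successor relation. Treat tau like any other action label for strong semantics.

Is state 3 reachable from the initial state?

After dropping false guards: 16 live edges.
L0 = {0}
L1 = {2,6}  cumulative {0,2,6}
L2 = {3,4,5}  cumulative {0,2,3,4,5,6}
L3 = {7}  cumulative {0,2,3,4,5,6,7}
Reachable = {0,2,3,4,5,6,7}
witness 3: b·tau

Answer: REACHABLE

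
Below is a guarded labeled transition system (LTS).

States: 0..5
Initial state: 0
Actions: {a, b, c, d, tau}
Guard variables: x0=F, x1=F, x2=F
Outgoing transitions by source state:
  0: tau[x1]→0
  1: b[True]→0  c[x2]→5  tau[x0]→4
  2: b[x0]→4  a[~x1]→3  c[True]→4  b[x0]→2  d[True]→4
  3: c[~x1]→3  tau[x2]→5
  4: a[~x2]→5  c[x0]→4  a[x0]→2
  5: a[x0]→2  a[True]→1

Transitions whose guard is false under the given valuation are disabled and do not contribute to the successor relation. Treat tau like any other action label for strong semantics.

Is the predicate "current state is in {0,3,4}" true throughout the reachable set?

Answer: INVARIANT HOLDS

Analysis:
Allowed set {0,3,4}
Reach set: {0}
  0: ✓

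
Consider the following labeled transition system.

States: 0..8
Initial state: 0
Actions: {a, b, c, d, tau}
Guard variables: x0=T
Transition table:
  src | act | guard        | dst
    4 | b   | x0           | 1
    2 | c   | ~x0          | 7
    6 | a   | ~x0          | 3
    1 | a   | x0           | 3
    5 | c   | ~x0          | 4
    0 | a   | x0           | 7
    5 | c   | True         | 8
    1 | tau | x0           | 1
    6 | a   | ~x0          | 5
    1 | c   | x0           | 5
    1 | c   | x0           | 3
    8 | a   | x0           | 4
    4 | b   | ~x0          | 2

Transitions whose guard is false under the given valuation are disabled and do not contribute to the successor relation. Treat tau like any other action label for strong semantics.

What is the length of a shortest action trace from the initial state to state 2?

BFS to 2:
  Layer 0: {0}
  Layer 1: {7}
2 never appears.

Answer: UNREACHABLE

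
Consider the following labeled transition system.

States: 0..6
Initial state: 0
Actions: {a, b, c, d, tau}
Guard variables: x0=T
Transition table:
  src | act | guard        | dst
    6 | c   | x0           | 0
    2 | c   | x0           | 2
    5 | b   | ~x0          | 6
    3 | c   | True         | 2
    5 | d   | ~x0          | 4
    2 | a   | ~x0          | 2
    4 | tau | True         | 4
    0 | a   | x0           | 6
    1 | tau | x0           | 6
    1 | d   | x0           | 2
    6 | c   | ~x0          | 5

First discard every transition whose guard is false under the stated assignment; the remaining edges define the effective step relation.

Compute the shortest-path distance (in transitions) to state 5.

Layered search for 5:
  depth 0: {0}
  depth 1: {6}
5 never appears.

Answer: UNREACHABLE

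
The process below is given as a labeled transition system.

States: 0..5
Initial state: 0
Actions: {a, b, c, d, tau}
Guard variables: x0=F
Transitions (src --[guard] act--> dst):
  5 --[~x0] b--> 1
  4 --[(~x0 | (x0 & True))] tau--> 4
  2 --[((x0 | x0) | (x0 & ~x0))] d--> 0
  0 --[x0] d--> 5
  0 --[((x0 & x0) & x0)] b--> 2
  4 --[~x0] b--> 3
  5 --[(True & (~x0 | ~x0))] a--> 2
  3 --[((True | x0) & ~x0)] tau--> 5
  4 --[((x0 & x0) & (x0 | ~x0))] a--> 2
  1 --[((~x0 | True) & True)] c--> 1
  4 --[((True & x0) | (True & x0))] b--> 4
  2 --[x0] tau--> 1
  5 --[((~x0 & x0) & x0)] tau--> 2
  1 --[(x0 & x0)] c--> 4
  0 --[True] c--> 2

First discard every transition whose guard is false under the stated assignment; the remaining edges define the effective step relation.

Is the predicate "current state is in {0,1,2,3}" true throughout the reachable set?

Inv-set: {0,1,2,3}
Reach set: {0,2}
  0: safe
  2: safe

Answer: INVARIANT HOLDS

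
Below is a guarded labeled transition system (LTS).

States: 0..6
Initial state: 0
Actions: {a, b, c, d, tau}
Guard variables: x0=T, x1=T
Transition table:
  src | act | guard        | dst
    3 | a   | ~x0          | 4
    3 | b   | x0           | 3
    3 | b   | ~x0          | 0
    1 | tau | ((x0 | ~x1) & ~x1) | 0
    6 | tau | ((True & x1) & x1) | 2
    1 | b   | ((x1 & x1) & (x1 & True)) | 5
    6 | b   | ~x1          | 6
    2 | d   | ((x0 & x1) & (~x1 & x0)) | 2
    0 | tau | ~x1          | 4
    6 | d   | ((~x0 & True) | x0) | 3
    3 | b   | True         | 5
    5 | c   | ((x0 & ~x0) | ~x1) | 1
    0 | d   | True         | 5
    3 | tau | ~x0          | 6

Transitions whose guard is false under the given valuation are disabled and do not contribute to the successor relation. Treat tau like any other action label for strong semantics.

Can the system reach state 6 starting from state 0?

6 transition(s) survive guard evaluation.
L0 = {0}
L1 = {5}  cumulative {0,5}
R = {0,5}

Answer: UNREACHABLE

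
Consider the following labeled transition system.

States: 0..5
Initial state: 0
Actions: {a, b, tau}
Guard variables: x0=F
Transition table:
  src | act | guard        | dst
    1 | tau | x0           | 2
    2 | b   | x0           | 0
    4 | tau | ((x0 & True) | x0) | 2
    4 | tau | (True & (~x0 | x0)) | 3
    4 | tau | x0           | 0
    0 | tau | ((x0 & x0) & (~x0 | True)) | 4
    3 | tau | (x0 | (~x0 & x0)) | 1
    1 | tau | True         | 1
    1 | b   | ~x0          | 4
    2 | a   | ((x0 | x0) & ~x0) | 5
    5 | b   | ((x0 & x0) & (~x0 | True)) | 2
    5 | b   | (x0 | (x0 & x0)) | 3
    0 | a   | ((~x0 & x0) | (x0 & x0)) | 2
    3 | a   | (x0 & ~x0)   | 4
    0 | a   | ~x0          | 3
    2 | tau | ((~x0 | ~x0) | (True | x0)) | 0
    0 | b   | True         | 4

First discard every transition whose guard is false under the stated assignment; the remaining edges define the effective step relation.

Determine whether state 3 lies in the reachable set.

Guard filter leaves 6 enabled edge(s).
Layer 0: {0}
Layer 1: {3,4}  now seen {0,3,4}
Reachable = {0,3,4}
trace reaching 3: a

Answer: REACHABLE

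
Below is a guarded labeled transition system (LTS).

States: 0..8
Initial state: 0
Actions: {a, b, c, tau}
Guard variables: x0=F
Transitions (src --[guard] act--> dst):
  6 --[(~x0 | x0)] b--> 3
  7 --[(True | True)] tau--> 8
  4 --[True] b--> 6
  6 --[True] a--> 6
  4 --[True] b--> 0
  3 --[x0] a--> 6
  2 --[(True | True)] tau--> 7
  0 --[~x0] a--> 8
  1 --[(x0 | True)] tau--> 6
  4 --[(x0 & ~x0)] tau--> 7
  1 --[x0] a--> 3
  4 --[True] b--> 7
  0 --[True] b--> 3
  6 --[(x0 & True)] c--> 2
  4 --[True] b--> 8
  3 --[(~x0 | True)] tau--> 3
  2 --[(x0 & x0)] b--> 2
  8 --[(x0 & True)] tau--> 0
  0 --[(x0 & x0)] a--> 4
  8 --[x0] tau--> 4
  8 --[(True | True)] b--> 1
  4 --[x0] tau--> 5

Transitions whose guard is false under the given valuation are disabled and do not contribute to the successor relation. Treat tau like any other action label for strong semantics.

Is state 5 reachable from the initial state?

Answer: UNREACHABLE

Working:
After dropping false guards: 13 live edges.
L0 = {0}
L1 = {3,8}  total {0,3,8}
L2 = {1}  total {0,1,3,8}
L3 = {6}  total {0,1,3,6,8}
Reachable = {0,1,3,6,8}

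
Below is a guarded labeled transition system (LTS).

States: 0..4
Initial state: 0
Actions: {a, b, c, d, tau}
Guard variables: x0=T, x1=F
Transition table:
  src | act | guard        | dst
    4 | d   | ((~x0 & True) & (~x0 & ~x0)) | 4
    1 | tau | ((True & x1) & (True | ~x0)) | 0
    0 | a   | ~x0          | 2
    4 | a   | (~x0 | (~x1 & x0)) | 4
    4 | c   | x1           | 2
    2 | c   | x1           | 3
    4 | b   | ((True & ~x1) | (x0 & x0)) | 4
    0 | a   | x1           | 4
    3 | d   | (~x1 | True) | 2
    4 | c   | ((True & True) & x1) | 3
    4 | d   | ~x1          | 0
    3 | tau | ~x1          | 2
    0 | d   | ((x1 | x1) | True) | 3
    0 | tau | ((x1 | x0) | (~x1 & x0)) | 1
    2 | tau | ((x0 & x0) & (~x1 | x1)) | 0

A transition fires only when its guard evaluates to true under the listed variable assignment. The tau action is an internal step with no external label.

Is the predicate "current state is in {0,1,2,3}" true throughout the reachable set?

Inv-set: {0,1,2,3}
Reach set: {0,1,2,3}
  0: safe
  1: safe
  2: safe
  3: safe

Answer: INVARIANT HOLDS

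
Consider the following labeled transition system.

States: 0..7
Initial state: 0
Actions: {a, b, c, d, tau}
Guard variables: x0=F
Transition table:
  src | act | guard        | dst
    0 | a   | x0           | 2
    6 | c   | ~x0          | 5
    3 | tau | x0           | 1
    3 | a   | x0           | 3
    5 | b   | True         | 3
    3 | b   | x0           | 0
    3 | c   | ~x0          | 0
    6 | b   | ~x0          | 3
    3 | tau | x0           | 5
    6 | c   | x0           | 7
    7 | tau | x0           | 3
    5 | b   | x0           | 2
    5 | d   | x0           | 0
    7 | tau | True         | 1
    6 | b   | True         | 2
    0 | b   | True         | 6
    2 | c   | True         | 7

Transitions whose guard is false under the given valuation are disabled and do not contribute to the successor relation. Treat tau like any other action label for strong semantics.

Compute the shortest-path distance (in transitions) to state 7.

Answer: 3

Analysis:
Layered search for 7:
  Layer 0: {0}
  Layer 1: {6}
  Layer 2: {2,3,5}
  Layer 3: {7}
first hit 7 at d=3 via b·b·c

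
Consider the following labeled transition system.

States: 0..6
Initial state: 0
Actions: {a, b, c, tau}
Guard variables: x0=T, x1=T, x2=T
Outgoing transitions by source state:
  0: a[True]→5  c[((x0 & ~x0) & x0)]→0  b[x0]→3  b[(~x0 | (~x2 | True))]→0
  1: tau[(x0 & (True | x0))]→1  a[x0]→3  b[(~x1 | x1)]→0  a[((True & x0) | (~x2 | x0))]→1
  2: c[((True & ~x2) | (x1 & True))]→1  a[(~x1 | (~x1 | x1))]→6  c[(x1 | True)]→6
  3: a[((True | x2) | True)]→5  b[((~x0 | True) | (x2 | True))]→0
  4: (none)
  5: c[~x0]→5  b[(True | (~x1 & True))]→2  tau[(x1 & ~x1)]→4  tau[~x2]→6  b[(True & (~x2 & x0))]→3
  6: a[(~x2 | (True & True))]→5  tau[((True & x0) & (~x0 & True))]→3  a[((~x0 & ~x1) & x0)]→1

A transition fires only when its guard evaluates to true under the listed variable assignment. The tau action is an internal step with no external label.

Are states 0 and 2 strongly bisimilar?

Compute ~ classes (split until stable):
  round 0: {{0,1,2,3,4,5,6}}
  round 1: {{0,3},{1},{2},{4},{5},{6}}
stable after 2 split(s): 6 block(s)
class of 0: {0,3}; class of 2: {2}

Answer: NOT BISIMILAR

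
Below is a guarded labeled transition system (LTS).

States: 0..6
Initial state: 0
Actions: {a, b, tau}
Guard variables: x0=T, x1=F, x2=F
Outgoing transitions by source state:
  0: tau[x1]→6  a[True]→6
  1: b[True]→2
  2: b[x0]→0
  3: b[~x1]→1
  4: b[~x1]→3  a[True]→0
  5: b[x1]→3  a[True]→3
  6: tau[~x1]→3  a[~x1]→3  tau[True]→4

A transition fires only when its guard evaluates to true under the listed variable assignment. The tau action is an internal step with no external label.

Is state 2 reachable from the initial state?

After dropping false guards: 10 live edges.
depth 0: {0}
depth 1: {6}  total {0,6}
depth 2: {3,4}  total {0,3,4,6}
depth 3: {1}  total {0,1,3,4,6}
depth 4: {2}  total {0,1,2,3,4,6}
R = {0,1,2,3,4,6}
Path to 2: a·tau·b·b

Answer: REACHABLE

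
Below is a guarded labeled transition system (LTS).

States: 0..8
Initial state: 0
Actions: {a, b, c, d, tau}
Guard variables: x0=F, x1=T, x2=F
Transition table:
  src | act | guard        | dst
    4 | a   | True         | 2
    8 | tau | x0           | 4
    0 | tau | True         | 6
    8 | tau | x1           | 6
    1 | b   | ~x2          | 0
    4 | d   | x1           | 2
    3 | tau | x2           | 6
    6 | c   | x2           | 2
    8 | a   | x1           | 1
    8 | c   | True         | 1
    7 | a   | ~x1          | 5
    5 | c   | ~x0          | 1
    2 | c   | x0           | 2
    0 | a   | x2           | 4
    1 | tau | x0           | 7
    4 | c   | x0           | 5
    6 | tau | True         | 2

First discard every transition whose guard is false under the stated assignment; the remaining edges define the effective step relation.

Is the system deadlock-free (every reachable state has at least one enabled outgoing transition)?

Answer: DEADLOCK at state 2

Trace:
Reachable = {0,2,6}
  0: tau→6  [1 out]
  2: ∅  [STUCK]
  6: tau→2  [1 out]
trace reaching 2: tau·tau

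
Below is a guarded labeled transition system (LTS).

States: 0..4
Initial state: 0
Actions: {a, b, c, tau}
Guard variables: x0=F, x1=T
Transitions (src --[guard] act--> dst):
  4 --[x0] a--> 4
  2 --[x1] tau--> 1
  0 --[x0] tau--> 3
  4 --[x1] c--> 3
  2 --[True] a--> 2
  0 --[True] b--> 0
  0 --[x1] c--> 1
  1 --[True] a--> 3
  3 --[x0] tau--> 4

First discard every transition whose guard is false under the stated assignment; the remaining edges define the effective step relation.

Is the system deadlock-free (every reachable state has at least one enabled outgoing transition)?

Answer: DEADLOCK at state 3

Trace:
Reach set: {0,1,3}
  0: b→0  c→1  [deg 2]
  1: a→3  [deg 1]
  3: ∅  [no exit]
witness 3: c·a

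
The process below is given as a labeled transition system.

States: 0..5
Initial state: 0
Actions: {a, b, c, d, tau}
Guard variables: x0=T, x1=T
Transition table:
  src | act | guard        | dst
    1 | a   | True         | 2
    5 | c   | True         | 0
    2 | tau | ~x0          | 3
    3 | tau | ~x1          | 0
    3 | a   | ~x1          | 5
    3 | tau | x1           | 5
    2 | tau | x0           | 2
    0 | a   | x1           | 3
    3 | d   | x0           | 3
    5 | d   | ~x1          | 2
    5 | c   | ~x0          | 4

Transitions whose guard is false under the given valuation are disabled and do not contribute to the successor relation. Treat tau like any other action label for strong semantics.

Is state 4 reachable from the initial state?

After dropping false guards: 6 live edges.
L0 = {0}
L1 = {3}  now seen {0,3}
L2 = {5}  now seen {0,3,5}
Reach set: {0,3,5}

Answer: UNREACHABLE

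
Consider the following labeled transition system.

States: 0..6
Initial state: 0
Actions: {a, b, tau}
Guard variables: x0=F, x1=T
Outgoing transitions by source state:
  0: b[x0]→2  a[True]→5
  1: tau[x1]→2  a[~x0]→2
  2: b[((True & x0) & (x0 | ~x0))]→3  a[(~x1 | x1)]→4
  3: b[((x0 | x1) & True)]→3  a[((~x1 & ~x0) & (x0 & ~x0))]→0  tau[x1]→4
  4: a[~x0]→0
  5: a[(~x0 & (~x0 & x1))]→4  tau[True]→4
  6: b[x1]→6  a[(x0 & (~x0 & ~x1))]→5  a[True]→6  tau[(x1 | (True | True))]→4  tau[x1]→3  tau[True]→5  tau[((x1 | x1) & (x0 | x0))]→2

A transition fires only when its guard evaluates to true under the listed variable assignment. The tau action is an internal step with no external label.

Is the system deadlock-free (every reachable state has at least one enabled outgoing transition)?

Reachable = {0,4,5}
  0: a→5  [1 out]
  4: a→0  [1 out]
  5: a→4  tau→4  [2 out]

Answer: DEADLOCK-FREE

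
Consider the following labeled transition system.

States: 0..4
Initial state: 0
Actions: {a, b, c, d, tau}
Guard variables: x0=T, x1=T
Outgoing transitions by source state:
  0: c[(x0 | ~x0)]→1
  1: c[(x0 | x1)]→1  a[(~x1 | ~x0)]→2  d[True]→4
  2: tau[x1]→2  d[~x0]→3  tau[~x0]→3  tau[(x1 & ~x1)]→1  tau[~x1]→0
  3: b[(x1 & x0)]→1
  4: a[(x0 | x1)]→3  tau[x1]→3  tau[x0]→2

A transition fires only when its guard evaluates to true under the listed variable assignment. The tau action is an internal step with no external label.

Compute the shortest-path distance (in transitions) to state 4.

Answer: 2

Trace:
Layered search for 4:
  L0 = {0}
  L1 = {1}
  L2 = {4}
4 enters at depth 2; path c·d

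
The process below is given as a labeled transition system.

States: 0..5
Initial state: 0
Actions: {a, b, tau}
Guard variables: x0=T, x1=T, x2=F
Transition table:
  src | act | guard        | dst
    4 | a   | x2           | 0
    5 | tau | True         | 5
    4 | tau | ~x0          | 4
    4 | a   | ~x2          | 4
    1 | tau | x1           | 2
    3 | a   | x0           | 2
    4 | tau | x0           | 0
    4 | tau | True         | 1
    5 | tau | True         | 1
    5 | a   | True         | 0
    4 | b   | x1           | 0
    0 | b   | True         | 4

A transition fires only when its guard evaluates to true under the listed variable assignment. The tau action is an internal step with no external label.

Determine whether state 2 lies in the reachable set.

After dropping false guards: 10 live edges.
depth 0: {0}
depth 1: {4}  now seen {0,4}
depth 2: {1}  now seen {0,1,4}
depth 3: {2}  now seen {0,1,2,4}
Reach set: {0,1,2,4}
trace reaching 2: b·tau·tau

Answer: REACHABLE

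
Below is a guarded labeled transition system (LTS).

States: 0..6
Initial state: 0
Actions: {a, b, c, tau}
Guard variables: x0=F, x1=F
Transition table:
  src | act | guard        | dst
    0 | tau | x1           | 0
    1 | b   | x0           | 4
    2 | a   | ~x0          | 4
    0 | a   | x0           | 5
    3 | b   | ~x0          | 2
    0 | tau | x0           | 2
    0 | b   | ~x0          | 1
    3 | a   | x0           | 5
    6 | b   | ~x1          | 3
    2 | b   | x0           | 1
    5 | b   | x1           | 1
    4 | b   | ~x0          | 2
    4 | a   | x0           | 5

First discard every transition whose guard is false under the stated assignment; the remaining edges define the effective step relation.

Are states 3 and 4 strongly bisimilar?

Bisimulation quotient by refinement:
  round 0: {{0,1,2,3,4,5,6}}
  round 1: {{0,3,4,6},{1,5},{2}}
  round 2: {{0},{1,5},{2},{3,4},{6}}
5 equivalence class(es) (converged in 3)
3∈{3,4}, 4∈{3,4}

Answer: BISIMILAR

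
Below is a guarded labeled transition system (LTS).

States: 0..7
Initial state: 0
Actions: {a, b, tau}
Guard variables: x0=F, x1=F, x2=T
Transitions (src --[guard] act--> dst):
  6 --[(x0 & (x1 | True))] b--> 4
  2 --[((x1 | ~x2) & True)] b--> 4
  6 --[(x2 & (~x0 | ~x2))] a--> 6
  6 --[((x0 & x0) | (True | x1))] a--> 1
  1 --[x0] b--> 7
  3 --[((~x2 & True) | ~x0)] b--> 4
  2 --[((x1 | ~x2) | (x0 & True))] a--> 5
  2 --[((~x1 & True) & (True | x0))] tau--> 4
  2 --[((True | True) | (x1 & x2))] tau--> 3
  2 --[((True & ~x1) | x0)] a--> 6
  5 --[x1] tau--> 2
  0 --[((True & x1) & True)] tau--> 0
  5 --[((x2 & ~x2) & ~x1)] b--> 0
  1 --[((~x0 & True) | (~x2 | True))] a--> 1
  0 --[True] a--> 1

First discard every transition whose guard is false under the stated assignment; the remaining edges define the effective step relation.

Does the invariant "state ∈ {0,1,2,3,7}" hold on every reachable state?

Allowed set {0,1,2,3,7}
Reach set: {0,1}
  0: safe
  1: safe

Answer: INVARIANT HOLDS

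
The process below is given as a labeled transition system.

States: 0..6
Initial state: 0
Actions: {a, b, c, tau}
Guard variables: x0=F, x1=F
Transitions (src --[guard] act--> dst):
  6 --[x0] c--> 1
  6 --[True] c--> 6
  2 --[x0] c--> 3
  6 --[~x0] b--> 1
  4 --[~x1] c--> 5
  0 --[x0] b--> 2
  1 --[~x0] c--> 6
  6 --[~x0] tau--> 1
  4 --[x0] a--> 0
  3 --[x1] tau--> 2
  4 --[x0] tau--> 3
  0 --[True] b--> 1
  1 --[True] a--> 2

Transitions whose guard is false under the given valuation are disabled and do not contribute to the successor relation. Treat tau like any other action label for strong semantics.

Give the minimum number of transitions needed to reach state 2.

Answer: 2

Analysis:
Layered search for 2:
  L0 = {0}
  L1 = {1}
  L2 = {2,6}
first hit 2 at d=2 via b·a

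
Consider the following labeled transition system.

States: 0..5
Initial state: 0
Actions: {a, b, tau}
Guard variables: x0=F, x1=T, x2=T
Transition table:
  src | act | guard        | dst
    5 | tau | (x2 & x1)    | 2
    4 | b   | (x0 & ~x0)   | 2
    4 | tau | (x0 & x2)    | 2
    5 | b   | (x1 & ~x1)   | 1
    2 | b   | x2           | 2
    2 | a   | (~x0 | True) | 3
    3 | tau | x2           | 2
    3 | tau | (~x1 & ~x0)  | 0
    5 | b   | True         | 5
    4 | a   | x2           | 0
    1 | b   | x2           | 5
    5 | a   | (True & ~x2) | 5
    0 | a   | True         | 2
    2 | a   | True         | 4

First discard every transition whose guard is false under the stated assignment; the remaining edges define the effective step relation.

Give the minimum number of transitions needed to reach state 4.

Answer: 2

Analysis:
Layered search for 4:
  Layer 0: {0}
  Layer 1: {2}
  Layer 2: {3,4}
4 enters at depth 2; path a·a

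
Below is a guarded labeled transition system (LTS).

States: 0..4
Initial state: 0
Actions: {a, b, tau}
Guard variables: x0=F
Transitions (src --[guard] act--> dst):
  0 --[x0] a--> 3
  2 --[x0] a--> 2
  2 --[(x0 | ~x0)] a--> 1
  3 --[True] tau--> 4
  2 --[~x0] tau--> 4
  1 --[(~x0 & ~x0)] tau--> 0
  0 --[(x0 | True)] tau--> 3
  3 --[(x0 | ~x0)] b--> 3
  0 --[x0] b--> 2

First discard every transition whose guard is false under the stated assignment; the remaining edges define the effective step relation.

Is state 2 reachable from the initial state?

Answer: UNREACHABLE

Trace:
After dropping false guards: 6 live edges.
L0 = {0}
L1 = {3}  now seen {0,3}
L2 = {4}  now seen {0,3,4}
Reachable = {0,3,4}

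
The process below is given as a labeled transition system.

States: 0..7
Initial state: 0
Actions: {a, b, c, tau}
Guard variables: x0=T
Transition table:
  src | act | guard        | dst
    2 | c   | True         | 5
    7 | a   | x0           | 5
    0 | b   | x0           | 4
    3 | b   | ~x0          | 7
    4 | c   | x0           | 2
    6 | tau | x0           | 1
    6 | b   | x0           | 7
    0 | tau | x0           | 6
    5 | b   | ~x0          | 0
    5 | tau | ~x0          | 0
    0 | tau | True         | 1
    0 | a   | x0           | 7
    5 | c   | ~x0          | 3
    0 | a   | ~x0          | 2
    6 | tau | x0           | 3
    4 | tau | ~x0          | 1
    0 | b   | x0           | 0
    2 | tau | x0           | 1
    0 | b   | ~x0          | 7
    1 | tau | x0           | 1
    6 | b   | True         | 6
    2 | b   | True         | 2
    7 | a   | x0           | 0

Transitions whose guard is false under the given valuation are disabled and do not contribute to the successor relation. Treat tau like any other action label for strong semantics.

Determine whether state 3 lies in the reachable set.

16 transition(s) survive guard evaluation.
Layer 0: {0}
Layer 1: {1,4,6,7}  total {0,1,4,6,7}
Layer 2: {2,3,5}  total {0,1,2,3,4,5,6,7}
Reachable = {0,1,2,3,4,5,6,7}
trace reaching 3: tau·tau

Answer: REACHABLE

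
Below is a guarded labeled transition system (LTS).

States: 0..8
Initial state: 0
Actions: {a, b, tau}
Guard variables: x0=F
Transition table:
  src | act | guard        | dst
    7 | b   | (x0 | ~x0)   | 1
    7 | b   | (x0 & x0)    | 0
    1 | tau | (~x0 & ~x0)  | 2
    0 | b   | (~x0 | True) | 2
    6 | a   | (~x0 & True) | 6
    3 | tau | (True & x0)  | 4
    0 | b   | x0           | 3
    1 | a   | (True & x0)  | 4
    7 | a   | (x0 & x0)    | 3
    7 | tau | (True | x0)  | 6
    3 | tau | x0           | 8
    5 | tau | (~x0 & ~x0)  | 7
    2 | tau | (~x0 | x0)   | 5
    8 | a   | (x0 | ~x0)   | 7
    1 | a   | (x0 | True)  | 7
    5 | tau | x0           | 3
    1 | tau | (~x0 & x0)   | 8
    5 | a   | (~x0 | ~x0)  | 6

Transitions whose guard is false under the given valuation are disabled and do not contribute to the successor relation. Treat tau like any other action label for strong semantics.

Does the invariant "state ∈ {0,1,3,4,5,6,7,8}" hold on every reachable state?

Safe = {0,1,3,4,5,6,7,8}
R = {0,1,2,5,6,7}
  0: ✓
  1: ✓
  2: ✗ unsafe
  5: ✓
  6: ✓
  7: ✓
witness against invariant: b → 2

Answer: INVARIANT VIOLATED at state 2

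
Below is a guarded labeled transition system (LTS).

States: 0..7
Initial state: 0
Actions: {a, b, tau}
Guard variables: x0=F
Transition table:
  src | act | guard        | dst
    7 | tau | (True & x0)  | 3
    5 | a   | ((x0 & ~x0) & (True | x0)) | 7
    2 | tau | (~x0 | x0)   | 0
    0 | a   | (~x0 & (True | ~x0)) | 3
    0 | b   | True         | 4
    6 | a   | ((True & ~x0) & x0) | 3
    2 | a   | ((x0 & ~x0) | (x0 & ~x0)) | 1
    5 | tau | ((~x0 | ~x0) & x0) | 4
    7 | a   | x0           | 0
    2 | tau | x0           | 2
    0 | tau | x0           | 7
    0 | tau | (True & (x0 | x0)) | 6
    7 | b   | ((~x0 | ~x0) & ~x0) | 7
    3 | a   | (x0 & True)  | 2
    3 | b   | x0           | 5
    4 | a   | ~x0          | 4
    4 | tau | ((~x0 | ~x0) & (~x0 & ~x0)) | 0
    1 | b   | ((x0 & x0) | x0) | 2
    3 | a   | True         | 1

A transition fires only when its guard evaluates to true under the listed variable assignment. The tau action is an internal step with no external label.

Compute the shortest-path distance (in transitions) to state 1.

BFS to 1:
  depth 0: {0}
  depth 1: {3,4}
  depth 2: {1}
depth(1)=2, e.g. a·a

Answer: 2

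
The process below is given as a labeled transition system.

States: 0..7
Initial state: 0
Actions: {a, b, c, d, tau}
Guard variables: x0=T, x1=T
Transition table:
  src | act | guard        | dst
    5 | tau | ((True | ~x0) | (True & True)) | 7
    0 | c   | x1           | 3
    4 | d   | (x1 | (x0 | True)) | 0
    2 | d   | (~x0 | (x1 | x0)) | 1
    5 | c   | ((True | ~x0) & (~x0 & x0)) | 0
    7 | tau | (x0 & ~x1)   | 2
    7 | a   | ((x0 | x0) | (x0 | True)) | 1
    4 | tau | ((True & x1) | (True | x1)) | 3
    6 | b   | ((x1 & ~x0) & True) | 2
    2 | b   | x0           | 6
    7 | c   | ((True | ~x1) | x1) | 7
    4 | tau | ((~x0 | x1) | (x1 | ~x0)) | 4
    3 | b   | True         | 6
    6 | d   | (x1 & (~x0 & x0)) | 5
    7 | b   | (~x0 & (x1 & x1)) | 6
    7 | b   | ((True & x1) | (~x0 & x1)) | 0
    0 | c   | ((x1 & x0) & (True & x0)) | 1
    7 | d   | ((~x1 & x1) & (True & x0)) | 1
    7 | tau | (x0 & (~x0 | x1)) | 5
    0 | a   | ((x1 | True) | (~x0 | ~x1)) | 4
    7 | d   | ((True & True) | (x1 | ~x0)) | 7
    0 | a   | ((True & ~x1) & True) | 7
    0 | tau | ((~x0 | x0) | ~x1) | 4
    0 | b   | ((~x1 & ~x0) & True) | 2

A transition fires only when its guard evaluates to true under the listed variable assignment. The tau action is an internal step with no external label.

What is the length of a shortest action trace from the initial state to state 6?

BFS to 6:
  L0 = {0}
  L1 = {1,3,4}
  L2 = {6}
6 enters at depth 2; path c·b

Answer: 2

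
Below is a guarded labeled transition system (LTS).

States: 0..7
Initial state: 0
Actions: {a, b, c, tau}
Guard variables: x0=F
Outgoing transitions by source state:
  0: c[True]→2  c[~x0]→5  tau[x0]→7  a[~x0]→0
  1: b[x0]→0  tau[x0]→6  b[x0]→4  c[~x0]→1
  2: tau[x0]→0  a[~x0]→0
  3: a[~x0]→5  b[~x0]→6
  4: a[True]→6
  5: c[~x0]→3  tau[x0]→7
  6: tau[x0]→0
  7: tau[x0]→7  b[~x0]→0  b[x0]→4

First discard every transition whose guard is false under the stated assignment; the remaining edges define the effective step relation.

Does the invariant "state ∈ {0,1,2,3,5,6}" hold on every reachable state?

Answer: INVARIANT HOLDS

Analysis:
Safe = {0,1,2,3,5,6}
Reachable = {0,2,3,5,6}
  0: ok
  2: ok
  3: ok
  5: ok
  6: ok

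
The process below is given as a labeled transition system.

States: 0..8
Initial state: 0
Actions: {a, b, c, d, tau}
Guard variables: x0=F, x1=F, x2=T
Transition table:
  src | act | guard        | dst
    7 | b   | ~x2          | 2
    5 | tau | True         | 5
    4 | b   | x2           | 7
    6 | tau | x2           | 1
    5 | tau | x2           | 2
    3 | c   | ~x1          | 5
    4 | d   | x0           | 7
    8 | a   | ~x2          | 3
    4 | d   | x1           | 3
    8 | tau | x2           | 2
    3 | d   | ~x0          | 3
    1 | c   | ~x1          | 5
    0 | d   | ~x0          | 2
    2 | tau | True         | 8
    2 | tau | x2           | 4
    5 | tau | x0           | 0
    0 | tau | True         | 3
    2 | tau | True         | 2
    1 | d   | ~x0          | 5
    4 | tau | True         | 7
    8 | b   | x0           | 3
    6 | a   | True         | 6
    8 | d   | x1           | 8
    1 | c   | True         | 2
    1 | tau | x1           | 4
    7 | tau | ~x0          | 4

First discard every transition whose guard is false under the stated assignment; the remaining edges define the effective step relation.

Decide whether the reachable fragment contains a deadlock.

Answer: DEADLOCK-FREE

Trace:
R = {0,2,3,4,5,7,8}
  0: d→2  tau→3  [deg 2]
  2: tau→2  tau→4  tau→8  [deg 3]
  3: c→5  d→3  [deg 2]
  4: b→7  tau→7  [deg 2]
  5: tau→2  tau→5  [deg 2]
  7: tau→4  [deg 1]
  8: tau→2  [deg 1]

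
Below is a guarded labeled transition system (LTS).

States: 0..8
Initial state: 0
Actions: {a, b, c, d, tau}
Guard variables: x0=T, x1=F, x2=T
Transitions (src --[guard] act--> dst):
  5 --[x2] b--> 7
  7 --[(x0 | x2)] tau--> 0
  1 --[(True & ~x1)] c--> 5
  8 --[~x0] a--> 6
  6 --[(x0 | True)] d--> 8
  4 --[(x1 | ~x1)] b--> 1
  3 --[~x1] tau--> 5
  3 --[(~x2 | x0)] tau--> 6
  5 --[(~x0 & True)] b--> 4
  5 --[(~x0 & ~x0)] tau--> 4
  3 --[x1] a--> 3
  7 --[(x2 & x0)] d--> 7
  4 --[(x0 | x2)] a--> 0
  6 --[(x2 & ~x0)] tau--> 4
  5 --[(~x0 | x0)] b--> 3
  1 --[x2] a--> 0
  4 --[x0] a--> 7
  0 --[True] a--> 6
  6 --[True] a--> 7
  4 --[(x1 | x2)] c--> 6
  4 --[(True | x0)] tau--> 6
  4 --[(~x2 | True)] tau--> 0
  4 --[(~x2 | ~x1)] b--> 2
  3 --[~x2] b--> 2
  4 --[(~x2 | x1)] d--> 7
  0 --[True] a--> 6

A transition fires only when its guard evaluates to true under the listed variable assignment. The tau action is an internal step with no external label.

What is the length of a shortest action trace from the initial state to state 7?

BFS to 7:
  L0 = {0}
  L1 = {6}
  L2 = {7,8}
7 enters at depth 2; path a·a

Answer: 2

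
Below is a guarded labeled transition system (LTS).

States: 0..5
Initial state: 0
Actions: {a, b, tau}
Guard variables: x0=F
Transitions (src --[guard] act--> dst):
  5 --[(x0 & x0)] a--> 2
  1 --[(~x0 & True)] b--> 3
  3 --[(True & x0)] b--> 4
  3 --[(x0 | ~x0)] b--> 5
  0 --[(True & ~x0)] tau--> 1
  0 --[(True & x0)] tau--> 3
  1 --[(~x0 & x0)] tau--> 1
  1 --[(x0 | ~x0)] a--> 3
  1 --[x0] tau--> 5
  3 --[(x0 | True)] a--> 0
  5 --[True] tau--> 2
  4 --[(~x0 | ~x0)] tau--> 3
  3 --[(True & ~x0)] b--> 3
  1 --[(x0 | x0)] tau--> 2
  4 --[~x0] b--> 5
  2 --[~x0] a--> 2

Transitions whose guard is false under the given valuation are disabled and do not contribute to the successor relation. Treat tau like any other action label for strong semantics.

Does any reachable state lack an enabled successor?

Reachable = {0,1,2,3,5}
  0: tau→1  [1 out]
  1: a→3  b→3  [2 out]
  2: a→2  [1 out]
  3: a→0  b→3  b→5  [3 out]
  5: tau→2  [1 out]

Answer: DEADLOCK-FREE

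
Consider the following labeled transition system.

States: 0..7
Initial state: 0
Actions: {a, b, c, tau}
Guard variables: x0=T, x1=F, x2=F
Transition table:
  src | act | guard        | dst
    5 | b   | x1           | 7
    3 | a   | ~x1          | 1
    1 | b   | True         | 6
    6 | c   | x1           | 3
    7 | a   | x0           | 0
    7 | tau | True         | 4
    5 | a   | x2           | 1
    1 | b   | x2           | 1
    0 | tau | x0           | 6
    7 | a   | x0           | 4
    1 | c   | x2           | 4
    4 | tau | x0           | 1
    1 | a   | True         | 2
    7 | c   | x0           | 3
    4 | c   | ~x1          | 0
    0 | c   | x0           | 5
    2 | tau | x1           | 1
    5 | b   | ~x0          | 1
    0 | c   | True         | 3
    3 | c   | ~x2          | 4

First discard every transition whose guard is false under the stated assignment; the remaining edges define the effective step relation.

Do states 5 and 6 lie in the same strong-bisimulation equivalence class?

Bisimulation quotient by refinement:
  P[0] = {{0,1,2,3,4,5,6,7}}
  P[1] = {{0,4},{1},{2,5,6},{3},{7}}
  P[2] = {{0},{1},{2,5,6},{3},{4},{7}}
6 equivalence class(es) (converged in 3)
[5]={2,5,6}  [6]={2,5,6}

Answer: BISIMILAR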